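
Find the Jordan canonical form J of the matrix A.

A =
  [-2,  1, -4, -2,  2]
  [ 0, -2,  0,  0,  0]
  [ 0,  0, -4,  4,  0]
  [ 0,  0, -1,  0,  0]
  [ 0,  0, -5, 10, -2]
J_2(-2) ⊕ J_2(-2) ⊕ J_1(-2)

The characteristic polynomial is
  det(x·I − A) = x^5 + 10*x^4 + 40*x^3 + 80*x^2 + 80*x + 32 = (x + 2)^5

Eigenvalues and multiplicities (the geometric multiplicity of λ is n − rank(A − λI), which equals the number of Jordan blocks for λ):
  λ = -2: algebraic multiplicity = 5, geometric multiplicity = 3

Determining the block sizes for each eigenvalue:
  λ = -2: with am = 5 and gm = 3, the partition is not yet determined (e.g. several partitions of 5 into 3 parts exist). Let N = A − (-2)·I. Computing rank(N^1) = 2, rank(N^2) = 0; the number of blocks of size ≥ j is rank(N^{j−1}) − rank(N^j), giving [3, 2]. So we have 2 block(s) of size 2, 1 block(s) of size 1 → block sizes [2, 2, 1]

Assembling the blocks gives a Jordan form
J =
  [-2,  1,  0,  0,  0]
  [ 0, -2,  0,  0,  0]
  [ 0,  0, -2,  1,  0]
  [ 0,  0,  0, -2,  0]
  [ 0,  0,  0,  0, -2]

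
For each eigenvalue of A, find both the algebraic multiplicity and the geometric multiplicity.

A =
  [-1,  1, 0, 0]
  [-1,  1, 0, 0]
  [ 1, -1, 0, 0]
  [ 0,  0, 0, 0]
λ = 0: alg = 4, geom = 3

Step 1 — factor the characteristic polynomial to read off the algebraic multiplicities:
  χ_A(x) = x^4

Step 2 — compute geometric multiplicities via the rank-nullity identity g(λ) = n − rank(A − λI):
  rank(A − (0)·I) = 1, so dim ker(A − (0)·I) = n − 1 = 3

Summary:
  λ = 0: algebraic multiplicity = 4, geometric multiplicity = 3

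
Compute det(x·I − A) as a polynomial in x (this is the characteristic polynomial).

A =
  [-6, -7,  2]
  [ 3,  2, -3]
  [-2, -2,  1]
x^3 + 3*x^2 + 3*x + 1

Expanding det(x·I − A) (e.g. by cofactor expansion or by noting that A is similar to its Jordan form J, which has the same characteristic polynomial as A) gives
  χ_A(x) = x^3 + 3*x^2 + 3*x + 1
which factors as (x + 1)^3. The eigenvalues (with algebraic multiplicities) are λ = -1 with multiplicity 3.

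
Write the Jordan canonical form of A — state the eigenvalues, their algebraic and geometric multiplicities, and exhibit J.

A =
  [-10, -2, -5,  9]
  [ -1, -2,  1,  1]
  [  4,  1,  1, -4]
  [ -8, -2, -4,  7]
J_3(-1) ⊕ J_1(-1)

The characteristic polynomial is
  det(x·I − A) = x^4 + 4*x^3 + 6*x^2 + 4*x + 1 = (x + 1)^4

Eigenvalues and multiplicities (the geometric multiplicity of λ is n − rank(A − λI), which equals the number of Jordan blocks for λ):
  λ = -1: algebraic multiplicity = 4, geometric multiplicity = 2

Determining the block sizes for each eigenvalue:
  λ = -1: with am = 4 and gm = 2, the partition is not yet determined (e.g. several partitions of 4 into 2 parts exist). Let N = A − (-1)·I. Computing rank(N^1) = 2, rank(N^2) = 1, rank(N^3) = 0; the number of blocks of size ≥ j is rank(N^{j−1}) − rank(N^j), giving [2, 1, 1]. So we have 1 block(s) of size 3, 1 block(s) of size 1 → block sizes [3, 1]

Assembling the blocks gives a Jordan form
J =
  [-1,  1,  0,  0]
  [ 0, -1,  1,  0]
  [ 0,  0, -1,  0]
  [ 0,  0,  0, -1]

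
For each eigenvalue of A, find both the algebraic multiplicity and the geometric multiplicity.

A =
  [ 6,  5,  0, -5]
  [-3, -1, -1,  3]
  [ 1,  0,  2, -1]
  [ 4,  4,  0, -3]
λ = 1: alg = 4, geom = 2

Step 1 — factor the characteristic polynomial to read off the algebraic multiplicities:
  χ_A(x) = (x - 1)^4

Step 2 — compute geometric multiplicities via the rank-nullity identity g(λ) = n − rank(A − λI):
  rank(A − (1)·I) = 2, so dim ker(A − (1)·I) = n − 2 = 2

Summary:
  λ = 1: algebraic multiplicity = 4, geometric multiplicity = 2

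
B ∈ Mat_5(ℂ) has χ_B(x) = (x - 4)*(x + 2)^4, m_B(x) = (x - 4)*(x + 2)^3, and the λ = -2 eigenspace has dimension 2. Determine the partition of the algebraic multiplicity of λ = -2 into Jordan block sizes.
Block sizes for λ = -2: [3, 1]

Step 1 — from the characteristic polynomial, algebraic multiplicity of λ = -2 is 4. From dim ker(B − (-2)·I) = 2, there are exactly 2 Jordan blocks for λ = -2.
Step 2 — from the minimal polynomial, the factor (x + 2)^3 tells us the largest block for λ = -2 has size 3.
Step 3 — with total size 4, 2 blocks, and largest block 3, the block sizes (in nonincreasing order) are [3, 1].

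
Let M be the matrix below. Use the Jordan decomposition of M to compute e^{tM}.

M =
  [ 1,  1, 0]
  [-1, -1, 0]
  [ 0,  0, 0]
e^{tM} =
  [t + 1, t, 0]
  [-t, 1 - t, 0]
  [0, 0, 1]

Strategy: write M = P · J · P⁻¹ where J is a Jordan canonical form, so e^{tM} = P · e^{tJ} · P⁻¹, and e^{tJ} can be computed block-by-block.

M has Jordan form
J =
  [0, 1, 0]
  [0, 0, 0]
  [0, 0, 0]
(up to reordering of blocks).

Per-block formulas:
  For a 2×2 Jordan block J_2(0): exp(t · J_2(0)) = e^(0t)·(I + t·N), where N is the 2×2 nilpotent shift.
  For a 1×1 block at λ = 0: exp(t · [0]) = [e^(0t)].

After assembling e^{tJ} and conjugating by P, we get:

e^{tM} =
  [t + 1, t, 0]
  [-t, 1 - t, 0]
  [0, 0, 1]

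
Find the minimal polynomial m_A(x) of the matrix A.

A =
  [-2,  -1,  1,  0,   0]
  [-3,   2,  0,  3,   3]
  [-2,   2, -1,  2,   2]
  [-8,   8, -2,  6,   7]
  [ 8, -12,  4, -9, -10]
x^3 + 3*x^2 + 3*x + 1

The characteristic polynomial is χ_A(x) = (x + 1)^5, so the eigenvalues are known. The minimal polynomial is
  m_A(x) = Π_λ (x − λ)^{k_λ}
where k_λ is the size of the *largest* Jordan block for λ (equivalently, the smallest k with (A − λI)^k v = 0 for every generalised eigenvector v of λ).

  λ = -1: largest Jordan block has size 3, contributing (x + 1)^3

So m_A(x) = (x + 1)^3 = x^3 + 3*x^2 + 3*x + 1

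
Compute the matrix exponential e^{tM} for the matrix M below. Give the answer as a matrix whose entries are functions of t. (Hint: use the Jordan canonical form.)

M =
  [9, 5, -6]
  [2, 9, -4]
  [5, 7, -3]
e^{tM} =
  [-2*t^2*exp(5*t) + 4*t*exp(5*t) + exp(5*t), -t^2*exp(5*t) + 5*t*exp(5*t), 2*t^2*exp(5*t) - 6*t*exp(5*t)]
  [-2*t^2*exp(5*t) + 2*t*exp(5*t), -t^2*exp(5*t) + 4*t*exp(5*t) + exp(5*t), 2*t^2*exp(5*t) - 4*t*exp(5*t)]
  [-3*t^2*exp(5*t) + 5*t*exp(5*t), -3*t^2*exp(5*t)/2 + 7*t*exp(5*t), 3*t^2*exp(5*t) - 8*t*exp(5*t) + exp(5*t)]

Strategy: write M = P · J · P⁻¹ where J is a Jordan canonical form, so e^{tM} = P · e^{tJ} · P⁻¹, and e^{tJ} can be computed block-by-block.

M has Jordan form
J =
  [5, 1, 0]
  [0, 5, 1]
  [0, 0, 5]
(up to reordering of blocks).

Per-block formulas:
  For a 3×3 Jordan block J_3(5): exp(t · J_3(5)) = e^(5t)·(I + t·N + (t^2/2)·N^2), where N is the 3×3 nilpotent shift.

After assembling e^{tJ} and conjugating by P, we get:

e^{tM} =
  [-2*t^2*exp(5*t) + 4*t*exp(5*t) + exp(5*t), -t^2*exp(5*t) + 5*t*exp(5*t), 2*t^2*exp(5*t) - 6*t*exp(5*t)]
  [-2*t^2*exp(5*t) + 2*t*exp(5*t), -t^2*exp(5*t) + 4*t*exp(5*t) + exp(5*t), 2*t^2*exp(5*t) - 4*t*exp(5*t)]
  [-3*t^2*exp(5*t) + 5*t*exp(5*t), -3*t^2*exp(5*t)/2 + 7*t*exp(5*t), 3*t^2*exp(5*t) - 8*t*exp(5*t) + exp(5*t)]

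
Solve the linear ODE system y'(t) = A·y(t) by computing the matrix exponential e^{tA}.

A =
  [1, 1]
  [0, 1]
e^{tA} =
  [exp(t), t*exp(t)]
  [0, exp(t)]

Strategy: write A = P · J · P⁻¹ where J is a Jordan canonical form, so e^{tA} = P · e^{tJ} · P⁻¹, and e^{tJ} can be computed block-by-block.

A has Jordan form
J =
  [1, 1]
  [0, 1]
(up to reordering of blocks).

Per-block formulas:
  For a 2×2 Jordan block J_2(1): exp(t · J_2(1)) = e^(1t)·(I + t·N), where N is the 2×2 nilpotent shift.

After assembling e^{tJ} and conjugating by P, we get:

e^{tA} =
  [exp(t), t*exp(t)]
  [0, exp(t)]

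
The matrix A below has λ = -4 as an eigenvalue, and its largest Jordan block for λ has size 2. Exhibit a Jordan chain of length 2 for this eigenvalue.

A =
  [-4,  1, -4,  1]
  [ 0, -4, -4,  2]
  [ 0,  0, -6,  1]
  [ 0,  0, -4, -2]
A Jordan chain for λ = -4 of length 2:
v_1 = (1, 0, 0, 0)ᵀ
v_2 = (0, 1, 0, 0)ᵀ

Let N = A − (-4)·I. We want v_2 with N^2 v_2 = 0 but N^1 v_2 ≠ 0; then v_{j-1} := N · v_j for j = 2, …, 2.

Pick v_2 = (0, 1, 0, 0)ᵀ.
Then v_1 = N · v_2 = (1, 0, 0, 0)ᵀ.

Sanity check: (A − (-4)·I) v_1 = (0, 0, 0, 0)ᵀ = 0. ✓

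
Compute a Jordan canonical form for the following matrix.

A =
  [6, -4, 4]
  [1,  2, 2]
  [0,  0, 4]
J_2(4) ⊕ J_1(4)

The characteristic polynomial is
  det(x·I − A) = x^3 - 12*x^2 + 48*x - 64 = (x - 4)^3

Eigenvalues and multiplicities (the geometric multiplicity of λ is n − rank(A − λI), which equals the number of Jordan blocks for λ):
  λ = 4: algebraic multiplicity = 3, geometric multiplicity = 2

Determining the block sizes for each eigenvalue:
  λ = 4: 2 blocks summing to 3 forces exactly one block of size 2 and the rest size 1 → block sizes [2, 1]

Assembling the blocks gives a Jordan form
J =
  [4, 1, 0]
  [0, 4, 0]
  [0, 0, 4]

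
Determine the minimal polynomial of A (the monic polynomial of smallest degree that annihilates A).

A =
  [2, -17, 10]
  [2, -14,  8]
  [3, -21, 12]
x^3

The characteristic polynomial is χ_A(x) = x^3, so the eigenvalues are known. The minimal polynomial is
  m_A(x) = Π_λ (x − λ)^{k_λ}
where k_λ is the size of the *largest* Jordan block for λ (equivalently, the smallest k with (A − λI)^k v = 0 for every generalised eigenvector v of λ).

  λ = 0: largest Jordan block has size 3, contributing (x − 0)^3

So m_A(x) = x^3 = x^3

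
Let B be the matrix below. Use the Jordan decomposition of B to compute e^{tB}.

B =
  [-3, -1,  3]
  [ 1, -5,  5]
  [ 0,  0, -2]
e^{tB} =
  [t*exp(-4*t) + exp(-4*t), -t*exp(-4*t), t*exp(-4*t) + exp(-2*t) - exp(-4*t)]
  [t*exp(-4*t), -t*exp(-4*t) + exp(-4*t), t*exp(-4*t) + 2*exp(-2*t) - 2*exp(-4*t)]
  [0, 0, exp(-2*t)]

Strategy: write B = P · J · P⁻¹ where J is a Jordan canonical form, so e^{tB} = P · e^{tJ} · P⁻¹, and e^{tJ} can be computed block-by-block.

B has Jordan form
J =
  [-4,  1,  0]
  [ 0, -4,  0]
  [ 0,  0, -2]
(up to reordering of blocks).

Per-block formulas:
  For a 2×2 Jordan block J_2(-4): exp(t · J_2(-4)) = e^(-4t)·(I + t·N), where N is the 2×2 nilpotent shift.
  For a 1×1 block at λ = -2: exp(t · [-2]) = [e^(-2t)].

After assembling e^{tJ} and conjugating by P, we get:

e^{tB} =
  [t*exp(-4*t) + exp(-4*t), -t*exp(-4*t), t*exp(-4*t) + exp(-2*t) - exp(-4*t)]
  [t*exp(-4*t), -t*exp(-4*t) + exp(-4*t), t*exp(-4*t) + 2*exp(-2*t) - 2*exp(-4*t)]
  [0, 0, exp(-2*t)]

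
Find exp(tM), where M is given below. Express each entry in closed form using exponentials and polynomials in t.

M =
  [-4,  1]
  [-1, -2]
e^{tM} =
  [-t*exp(-3*t) + exp(-3*t), t*exp(-3*t)]
  [-t*exp(-3*t), t*exp(-3*t) + exp(-3*t)]

Strategy: write M = P · J · P⁻¹ where J is a Jordan canonical form, so e^{tM} = P · e^{tJ} · P⁻¹, and e^{tJ} can be computed block-by-block.

M has Jordan form
J =
  [-3,  1]
  [ 0, -3]
(up to reordering of blocks).

Per-block formulas:
  For a 2×2 Jordan block J_2(-3): exp(t · J_2(-3)) = e^(-3t)·(I + t·N), where N is the 2×2 nilpotent shift.

After assembling e^{tJ} and conjugating by P, we get:

e^{tM} =
  [-t*exp(-3*t) + exp(-3*t), t*exp(-3*t)]
  [-t*exp(-3*t), t*exp(-3*t) + exp(-3*t)]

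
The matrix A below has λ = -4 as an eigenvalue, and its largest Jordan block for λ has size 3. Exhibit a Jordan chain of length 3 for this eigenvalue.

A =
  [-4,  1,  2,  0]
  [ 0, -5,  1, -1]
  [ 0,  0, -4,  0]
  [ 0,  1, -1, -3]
A Jordan chain for λ = -4 of length 3:
v_1 = (-1, 0, 0, 0)ᵀ
v_2 = (1, -1, 0, 1)ᵀ
v_3 = (0, 1, 0, 0)ᵀ

Let N = A − (-4)·I. We want v_3 with N^3 v_3 = 0 but N^2 v_3 ≠ 0; then v_{j-1} := N · v_j for j = 3, …, 2.

Pick v_3 = (0, 1, 0, 0)ᵀ.
Then v_2 = N · v_3 = (1, -1, 0, 1)ᵀ.
Then v_1 = N · v_2 = (-1, 0, 0, 0)ᵀ.

Sanity check: (A − (-4)·I) v_1 = (0, 0, 0, 0)ᵀ = 0. ✓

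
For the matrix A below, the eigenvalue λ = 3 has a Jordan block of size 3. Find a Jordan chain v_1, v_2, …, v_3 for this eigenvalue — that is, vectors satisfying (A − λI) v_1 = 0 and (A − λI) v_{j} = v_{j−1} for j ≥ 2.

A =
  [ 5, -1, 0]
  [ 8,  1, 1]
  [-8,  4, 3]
A Jordan chain for λ = 3 of length 3:
v_1 = (-4, -8, 16)ᵀ
v_2 = (2, 8, -8)ᵀ
v_3 = (1, 0, 0)ᵀ

Let N = A − (3)·I. We want v_3 with N^3 v_3 = 0 but N^2 v_3 ≠ 0; then v_{j-1} := N · v_j for j = 3, …, 2.

Pick v_3 = (1, 0, 0)ᵀ.
Then v_2 = N · v_3 = (2, 8, -8)ᵀ.
Then v_1 = N · v_2 = (-4, -8, 16)ᵀ.

Sanity check: (A − (3)·I) v_1 = (0, 0, 0)ᵀ = 0. ✓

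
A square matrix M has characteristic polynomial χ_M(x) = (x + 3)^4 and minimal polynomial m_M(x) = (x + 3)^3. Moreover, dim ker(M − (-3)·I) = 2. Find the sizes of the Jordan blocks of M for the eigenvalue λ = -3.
Block sizes for λ = -3: [3, 1]

Step 1 — from the characteristic polynomial, algebraic multiplicity of λ = -3 is 4. From dim ker(M − (-3)·I) = 2, there are exactly 2 Jordan blocks for λ = -3.
Step 2 — from the minimal polynomial, the factor (x + 3)^3 tells us the largest block for λ = -3 has size 3.
Step 3 — with total size 4, 2 blocks, and largest block 3, the block sizes (in nonincreasing order) are [3, 1].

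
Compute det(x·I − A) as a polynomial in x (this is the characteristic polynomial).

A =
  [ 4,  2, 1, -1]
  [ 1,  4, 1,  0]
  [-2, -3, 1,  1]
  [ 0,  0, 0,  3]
x^4 - 12*x^3 + 54*x^2 - 108*x + 81

Expanding det(x·I − A) (e.g. by cofactor expansion or by noting that A is similar to its Jordan form J, which has the same characteristic polynomial as A) gives
  χ_A(x) = x^4 - 12*x^3 + 54*x^2 - 108*x + 81
which factors as (x - 3)^4. The eigenvalues (with algebraic multiplicities) are λ = 3 with multiplicity 4.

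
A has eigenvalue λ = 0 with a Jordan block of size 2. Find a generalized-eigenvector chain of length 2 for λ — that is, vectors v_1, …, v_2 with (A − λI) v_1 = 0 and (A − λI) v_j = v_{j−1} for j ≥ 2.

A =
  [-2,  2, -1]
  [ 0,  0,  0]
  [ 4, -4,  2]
A Jordan chain for λ = 0 of length 2:
v_1 = (-2, 0, 4)ᵀ
v_2 = (1, 0, 0)ᵀ

Let N = A − (0)·I. We want v_2 with N^2 v_2 = 0 but N^1 v_2 ≠ 0; then v_{j-1} := N · v_j for j = 2, …, 2.

Pick v_2 = (1, 0, 0)ᵀ.
Then v_1 = N · v_2 = (-2, 0, 4)ᵀ.

Sanity check: (A − (0)·I) v_1 = (0, 0, 0)ᵀ = 0. ✓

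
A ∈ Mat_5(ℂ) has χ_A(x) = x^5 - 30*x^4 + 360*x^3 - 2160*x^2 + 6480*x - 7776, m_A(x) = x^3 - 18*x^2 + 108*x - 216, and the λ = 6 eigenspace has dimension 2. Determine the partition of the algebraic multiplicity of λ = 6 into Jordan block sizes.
Block sizes for λ = 6: [3, 2]

Step 1 — from the characteristic polynomial, algebraic multiplicity of λ = 6 is 5. From dim ker(A − (6)·I) = 2, there are exactly 2 Jordan blocks for λ = 6.
Step 2 — from the minimal polynomial, the factor (x − 6)^3 tells us the largest block for λ = 6 has size 3.
Step 3 — with total size 5, 2 blocks, and largest block 3, the block sizes (in nonincreasing order) are [3, 2].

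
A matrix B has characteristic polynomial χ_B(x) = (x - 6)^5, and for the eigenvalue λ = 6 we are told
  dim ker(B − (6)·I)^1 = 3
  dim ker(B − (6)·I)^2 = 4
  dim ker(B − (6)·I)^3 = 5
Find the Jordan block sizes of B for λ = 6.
Block sizes for λ = 6: [3, 1, 1]

From the dimensions of kernels of powers, the number of Jordan blocks of size at least j is d_j − d_{j−1} where d_j = dim ker(N^j) (with d_0 = 0). Computing the differences gives [3, 1, 1].
The number of blocks of size exactly k is (#blocks of size ≥ k) − (#blocks of size ≥ k + 1), so the partition is: 2 block(s) of size 1, 1 block(s) of size 3.
In nonincreasing order the block sizes are [3, 1, 1].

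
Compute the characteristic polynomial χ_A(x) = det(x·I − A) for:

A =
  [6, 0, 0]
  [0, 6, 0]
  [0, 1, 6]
x^3 - 18*x^2 + 108*x - 216

Expanding det(x·I − A) (e.g. by cofactor expansion or by noting that A is similar to its Jordan form J, which has the same characteristic polynomial as A) gives
  χ_A(x) = x^3 - 18*x^2 + 108*x - 216
which factors as (x - 6)^3. The eigenvalues (with algebraic multiplicities) are λ = 6 with multiplicity 3.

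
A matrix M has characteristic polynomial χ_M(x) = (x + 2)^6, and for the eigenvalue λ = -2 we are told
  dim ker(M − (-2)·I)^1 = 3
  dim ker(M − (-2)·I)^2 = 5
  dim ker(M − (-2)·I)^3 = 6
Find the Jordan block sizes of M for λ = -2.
Block sizes for λ = -2: [3, 2, 1]

From the dimensions of kernels of powers, the number of Jordan blocks of size at least j is d_j − d_{j−1} where d_j = dim ker(N^j) (with d_0 = 0). Computing the differences gives [3, 2, 1].
The number of blocks of size exactly k is (#blocks of size ≥ k) − (#blocks of size ≥ k + 1), so the partition is: 1 block(s) of size 1, 1 block(s) of size 2, 1 block(s) of size 3.
In nonincreasing order the block sizes are [3, 2, 1].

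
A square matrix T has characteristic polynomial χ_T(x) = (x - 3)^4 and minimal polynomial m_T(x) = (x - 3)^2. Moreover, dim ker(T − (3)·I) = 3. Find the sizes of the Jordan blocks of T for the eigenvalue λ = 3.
Block sizes for λ = 3: [2, 1, 1]

Step 1 — from the characteristic polynomial, algebraic multiplicity of λ = 3 is 4. From dim ker(T − (3)·I) = 3, there are exactly 3 Jordan blocks for λ = 3.
Step 2 — from the minimal polynomial, the factor (x − 3)^2 tells us the largest block for λ = 3 has size 2.
Step 3 — with total size 4, 3 blocks, and largest block 2, the block sizes (in nonincreasing order) are [2, 1, 1].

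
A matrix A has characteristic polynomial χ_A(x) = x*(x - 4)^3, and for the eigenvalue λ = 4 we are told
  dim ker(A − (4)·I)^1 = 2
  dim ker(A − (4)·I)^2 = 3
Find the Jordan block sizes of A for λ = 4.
Block sizes for λ = 4: [2, 1]

From the dimensions of kernels of powers, the number of Jordan blocks of size at least j is d_j − d_{j−1} where d_j = dim ker(N^j) (with d_0 = 0). Computing the differences gives [2, 1].
The number of blocks of size exactly k is (#blocks of size ≥ k) − (#blocks of size ≥ k + 1), so the partition is: 1 block(s) of size 1, 1 block(s) of size 2.
In nonincreasing order the block sizes are [2, 1].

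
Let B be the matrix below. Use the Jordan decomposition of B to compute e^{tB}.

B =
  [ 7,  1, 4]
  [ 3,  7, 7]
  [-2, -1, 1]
e^{tB} =
  [-t^2*exp(5*t)/2 + 2*t*exp(5*t) + exp(5*t), t*exp(5*t), -t^2*exp(5*t)/2 + 4*t*exp(5*t)]
  [-t^2*exp(5*t) + 3*t*exp(5*t), 2*t*exp(5*t) + exp(5*t), -t^2*exp(5*t) + 7*t*exp(5*t)]
  [t^2*exp(5*t)/2 - 2*t*exp(5*t), -t*exp(5*t), t^2*exp(5*t)/2 - 4*t*exp(5*t) + exp(5*t)]

Strategy: write B = P · J · P⁻¹ where J is a Jordan canonical form, so e^{tB} = P · e^{tJ} · P⁻¹, and e^{tJ} can be computed block-by-block.

B has Jordan form
J =
  [5, 1, 0]
  [0, 5, 1]
  [0, 0, 5]
(up to reordering of blocks).

Per-block formulas:
  For a 3×3 Jordan block J_3(5): exp(t · J_3(5)) = e^(5t)·(I + t·N + (t^2/2)·N^2), where N is the 3×3 nilpotent shift.

After assembling e^{tJ} and conjugating by P, we get:

e^{tB} =
  [-t^2*exp(5*t)/2 + 2*t*exp(5*t) + exp(5*t), t*exp(5*t), -t^2*exp(5*t)/2 + 4*t*exp(5*t)]
  [-t^2*exp(5*t) + 3*t*exp(5*t), 2*t*exp(5*t) + exp(5*t), -t^2*exp(5*t) + 7*t*exp(5*t)]
  [t^2*exp(5*t)/2 - 2*t*exp(5*t), -t*exp(5*t), t^2*exp(5*t)/2 - 4*t*exp(5*t) + exp(5*t)]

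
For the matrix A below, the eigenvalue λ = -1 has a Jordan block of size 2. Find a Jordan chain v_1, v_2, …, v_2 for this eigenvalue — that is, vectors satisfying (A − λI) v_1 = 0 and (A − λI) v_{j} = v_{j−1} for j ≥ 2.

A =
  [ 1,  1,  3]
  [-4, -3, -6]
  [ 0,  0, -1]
A Jordan chain for λ = -1 of length 2:
v_1 = (2, -4, 0)ᵀ
v_2 = (1, 0, 0)ᵀ

Let N = A − (-1)·I. We want v_2 with N^2 v_2 = 0 but N^1 v_2 ≠ 0; then v_{j-1} := N · v_j for j = 2, …, 2.

Pick v_2 = (1, 0, 0)ᵀ.
Then v_1 = N · v_2 = (2, -4, 0)ᵀ.

Sanity check: (A − (-1)·I) v_1 = (0, 0, 0)ᵀ = 0. ✓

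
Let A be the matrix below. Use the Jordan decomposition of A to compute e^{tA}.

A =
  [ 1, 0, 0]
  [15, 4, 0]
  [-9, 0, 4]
e^{tA} =
  [exp(t), 0, 0]
  [5*exp(4*t) - 5*exp(t), exp(4*t), 0]
  [-3*exp(4*t) + 3*exp(t), 0, exp(4*t)]

Strategy: write A = P · J · P⁻¹ where J is a Jordan canonical form, so e^{tA} = P · e^{tJ} · P⁻¹, and e^{tJ} can be computed block-by-block.

A has Jordan form
J =
  [1, 0, 0]
  [0, 4, 0]
  [0, 0, 4]
(up to reordering of blocks).

Per-block formulas:
  For a 1×1 block at λ = 1: exp(t · [1]) = [e^(1t)].
  For a 1×1 block at λ = 4: exp(t · [4]) = [e^(4t)].

After assembling e^{tJ} and conjugating by P, we get:

e^{tA} =
  [exp(t), 0, 0]
  [5*exp(4*t) - 5*exp(t), exp(4*t), 0]
  [-3*exp(4*t) + 3*exp(t), 0, exp(4*t)]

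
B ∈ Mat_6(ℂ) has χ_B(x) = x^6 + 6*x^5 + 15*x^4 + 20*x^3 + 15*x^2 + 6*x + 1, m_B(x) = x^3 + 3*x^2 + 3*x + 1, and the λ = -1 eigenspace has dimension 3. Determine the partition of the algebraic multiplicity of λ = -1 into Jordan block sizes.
Block sizes for λ = -1: [3, 2, 1]

Step 1 — from the characteristic polynomial, algebraic multiplicity of λ = -1 is 6. From dim ker(B − (-1)·I) = 3, there are exactly 3 Jordan blocks for λ = -1.
Step 2 — from the minimal polynomial, the factor (x + 1)^3 tells us the largest block for λ = -1 has size 3.
Step 3 — with total size 6, 3 blocks, and largest block 3, the block sizes (in nonincreasing order) are [3, 2, 1].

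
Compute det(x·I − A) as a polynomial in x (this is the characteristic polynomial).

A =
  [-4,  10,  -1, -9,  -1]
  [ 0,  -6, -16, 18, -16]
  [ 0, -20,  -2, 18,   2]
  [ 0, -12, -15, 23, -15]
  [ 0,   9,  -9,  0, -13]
x^5 + 2*x^4 - 47*x^3 - 116*x^2 + 560*x + 1600

Expanding det(x·I − A) (e.g. by cofactor expansion or by noting that A is similar to its Jordan form J, which has the same characteristic polynomial as A) gives
  χ_A(x) = x^5 + 2*x^4 - 47*x^3 - 116*x^2 + 560*x + 1600
which factors as (x - 5)^2*(x + 4)^3. The eigenvalues (with algebraic multiplicities) are λ = -4 with multiplicity 3, λ = 5 with multiplicity 2.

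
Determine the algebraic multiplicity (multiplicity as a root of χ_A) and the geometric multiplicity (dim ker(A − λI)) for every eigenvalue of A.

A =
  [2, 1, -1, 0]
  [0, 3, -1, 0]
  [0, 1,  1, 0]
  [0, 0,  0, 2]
λ = 2: alg = 4, geom = 3

Step 1 — factor the characteristic polynomial to read off the algebraic multiplicities:
  χ_A(x) = (x - 2)^4

Step 2 — compute geometric multiplicities via the rank-nullity identity g(λ) = n − rank(A − λI):
  rank(A − (2)·I) = 1, so dim ker(A − (2)·I) = n − 1 = 3

Summary:
  λ = 2: algebraic multiplicity = 4, geometric multiplicity = 3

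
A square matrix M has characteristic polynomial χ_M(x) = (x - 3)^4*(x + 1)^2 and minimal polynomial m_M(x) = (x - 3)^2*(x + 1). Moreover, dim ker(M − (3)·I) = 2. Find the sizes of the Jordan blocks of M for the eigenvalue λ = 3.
Block sizes for λ = 3: [2, 2]

Step 1 — from the characteristic polynomial, algebraic multiplicity of λ = 3 is 4. From dim ker(M − (3)·I) = 2, there are exactly 2 Jordan blocks for λ = 3.
Step 2 — from the minimal polynomial, the factor (x − 3)^2 tells us the largest block for λ = 3 has size 2.
Step 3 — with total size 4, 2 blocks, and largest block 2, the block sizes (in nonincreasing order) are [2, 2].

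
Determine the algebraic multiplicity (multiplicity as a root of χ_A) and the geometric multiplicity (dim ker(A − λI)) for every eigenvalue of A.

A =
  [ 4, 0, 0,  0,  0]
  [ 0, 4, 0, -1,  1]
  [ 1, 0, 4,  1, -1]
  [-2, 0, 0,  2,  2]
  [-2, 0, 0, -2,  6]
λ = 4: alg = 5, geom = 3

Step 1 — factor the characteristic polynomial to read off the algebraic multiplicities:
  χ_A(x) = (x - 4)^5

Step 2 — compute geometric multiplicities via the rank-nullity identity g(λ) = n − rank(A − λI):
  rank(A − (4)·I) = 2, so dim ker(A − (4)·I) = n − 2 = 3

Summary:
  λ = 4: algebraic multiplicity = 5, geometric multiplicity = 3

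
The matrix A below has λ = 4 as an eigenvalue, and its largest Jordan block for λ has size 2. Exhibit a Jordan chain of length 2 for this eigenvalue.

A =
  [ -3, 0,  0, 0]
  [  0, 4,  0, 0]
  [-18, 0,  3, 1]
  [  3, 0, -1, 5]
A Jordan chain for λ = 4 of length 2:
v_1 = (0, 0, -1, -1)ᵀ
v_2 = (0, 0, 1, 0)ᵀ

Let N = A − (4)·I. We want v_2 with N^2 v_2 = 0 but N^1 v_2 ≠ 0; then v_{j-1} := N · v_j for j = 2, …, 2.

Pick v_2 = (0, 0, 1, 0)ᵀ.
Then v_1 = N · v_2 = (0, 0, -1, -1)ᵀ.

Sanity check: (A − (4)·I) v_1 = (0, 0, 0, 0)ᵀ = 0. ✓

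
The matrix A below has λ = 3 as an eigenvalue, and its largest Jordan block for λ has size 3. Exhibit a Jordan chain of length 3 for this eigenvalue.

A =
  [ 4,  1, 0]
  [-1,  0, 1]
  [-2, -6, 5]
A Jordan chain for λ = 3 of length 3:
v_1 = (-2, 2, 4)ᵀ
v_2 = (1, -3, -6)ᵀ
v_3 = (0, 1, 0)ᵀ

Let N = A − (3)·I. We want v_3 with N^3 v_3 = 0 but N^2 v_3 ≠ 0; then v_{j-1} := N · v_j for j = 3, …, 2.

Pick v_3 = (0, 1, 0)ᵀ.
Then v_2 = N · v_3 = (1, -3, -6)ᵀ.
Then v_1 = N · v_2 = (-2, 2, 4)ᵀ.

Sanity check: (A − (3)·I) v_1 = (0, 0, 0)ᵀ = 0. ✓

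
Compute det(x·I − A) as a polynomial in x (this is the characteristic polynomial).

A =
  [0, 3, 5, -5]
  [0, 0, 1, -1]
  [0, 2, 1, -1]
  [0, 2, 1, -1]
x^4

Expanding det(x·I − A) (e.g. by cofactor expansion or by noting that A is similar to its Jordan form J, which has the same characteristic polynomial as A) gives
  χ_A(x) = x^4
which factors as x^4. The eigenvalues (with algebraic multiplicities) are λ = 0 with multiplicity 4.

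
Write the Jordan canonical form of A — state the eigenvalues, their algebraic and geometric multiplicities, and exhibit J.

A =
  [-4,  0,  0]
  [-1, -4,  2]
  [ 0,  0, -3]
J_2(-4) ⊕ J_1(-3)

The characteristic polynomial is
  det(x·I − A) = x^3 + 11*x^2 + 40*x + 48 = (x + 3)*(x + 4)^2

Eigenvalues and multiplicities (the geometric multiplicity of λ is n − rank(A − λI), which equals the number of Jordan blocks for λ):
  λ = -4: algebraic multiplicity = 2, geometric multiplicity = 1
  λ = -3: algebraic multiplicity = 1, geometric multiplicity = 1

Determining the block sizes for each eigenvalue:
  λ = -4: one block (gm = 1), so the single block has size am = 2 → block sizes [2]
  λ = -3: one block (gm = 1), so the single block has size am = 1 → block sizes [1]

Assembling the blocks gives a Jordan form
J =
  [-4,  1,  0]
  [ 0, -4,  0]
  [ 0,  0, -3]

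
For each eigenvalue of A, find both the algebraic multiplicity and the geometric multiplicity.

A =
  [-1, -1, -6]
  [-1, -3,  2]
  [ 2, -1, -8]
λ = -4: alg = 3, geom = 1

Step 1 — factor the characteristic polynomial to read off the algebraic multiplicities:
  χ_A(x) = (x + 4)^3

Step 2 — compute geometric multiplicities via the rank-nullity identity g(λ) = n − rank(A − λI):
  rank(A − (-4)·I) = 2, so dim ker(A − (-4)·I) = n − 2 = 1

Summary:
  λ = -4: algebraic multiplicity = 3, geometric multiplicity = 1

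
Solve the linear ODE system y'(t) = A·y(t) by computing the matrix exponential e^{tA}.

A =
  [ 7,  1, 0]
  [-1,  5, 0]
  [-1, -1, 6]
e^{tA} =
  [t*exp(6*t) + exp(6*t), t*exp(6*t), 0]
  [-t*exp(6*t), -t*exp(6*t) + exp(6*t), 0]
  [-t*exp(6*t), -t*exp(6*t), exp(6*t)]

Strategy: write A = P · J · P⁻¹ where J is a Jordan canonical form, so e^{tA} = P · e^{tJ} · P⁻¹, and e^{tJ} can be computed block-by-block.

A has Jordan form
J =
  [6, 1, 0]
  [0, 6, 0]
  [0, 0, 6]
(up to reordering of blocks).

Per-block formulas:
  For a 1×1 block at λ = 6: exp(t · [6]) = [e^(6t)].
  For a 2×2 Jordan block J_2(6): exp(t · J_2(6)) = e^(6t)·(I + t·N), where N is the 2×2 nilpotent shift.

After assembling e^{tJ} and conjugating by P, we get:

e^{tA} =
  [t*exp(6*t) + exp(6*t), t*exp(6*t), 0]
  [-t*exp(6*t), -t*exp(6*t) + exp(6*t), 0]
  [-t*exp(6*t), -t*exp(6*t), exp(6*t)]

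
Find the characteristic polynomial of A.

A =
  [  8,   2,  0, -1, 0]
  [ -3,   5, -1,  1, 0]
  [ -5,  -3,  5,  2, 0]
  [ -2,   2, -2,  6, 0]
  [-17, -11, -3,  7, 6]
x^5 - 30*x^4 + 360*x^3 - 2160*x^2 + 6480*x - 7776

Expanding det(x·I − A) (e.g. by cofactor expansion or by noting that A is similar to its Jordan form J, which has the same characteristic polynomial as A) gives
  χ_A(x) = x^5 - 30*x^4 + 360*x^3 - 2160*x^2 + 6480*x - 7776
which factors as (x - 6)^5. The eigenvalues (with algebraic multiplicities) are λ = 6 with multiplicity 5.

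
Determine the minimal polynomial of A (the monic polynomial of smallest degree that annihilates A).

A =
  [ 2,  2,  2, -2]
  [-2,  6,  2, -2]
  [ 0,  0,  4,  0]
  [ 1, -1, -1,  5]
x^2 - 9*x + 20

The characteristic polynomial is χ_A(x) = (x - 5)*(x - 4)^3, so the eigenvalues are known. The minimal polynomial is
  m_A(x) = Π_λ (x − λ)^{k_λ}
where k_λ is the size of the *largest* Jordan block for λ (equivalently, the smallest k with (A − λI)^k v = 0 for every generalised eigenvector v of λ).

  λ = 4: largest Jordan block has size 1, contributing (x − 4)
  λ = 5: largest Jordan block has size 1, contributing (x − 5)

So m_A(x) = (x - 5)*(x - 4) = x^2 - 9*x + 20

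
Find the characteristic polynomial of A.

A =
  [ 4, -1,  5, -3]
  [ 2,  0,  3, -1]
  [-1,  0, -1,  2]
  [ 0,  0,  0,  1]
x^4 - 4*x^3 + 6*x^2 - 4*x + 1

Expanding det(x·I − A) (e.g. by cofactor expansion or by noting that A is similar to its Jordan form J, which has the same characteristic polynomial as A) gives
  χ_A(x) = x^4 - 4*x^3 + 6*x^2 - 4*x + 1
which factors as (x - 1)^4. The eigenvalues (with algebraic multiplicities) are λ = 1 with multiplicity 4.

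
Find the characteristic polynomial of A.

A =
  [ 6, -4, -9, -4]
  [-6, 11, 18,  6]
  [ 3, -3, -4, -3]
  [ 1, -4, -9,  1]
x^4 - 14*x^3 + 69*x^2 - 140*x + 100

Expanding det(x·I − A) (e.g. by cofactor expansion or by noting that A is similar to its Jordan form J, which has the same characteristic polynomial as A) gives
  χ_A(x) = x^4 - 14*x^3 + 69*x^2 - 140*x + 100
which factors as (x - 5)^2*(x - 2)^2. The eigenvalues (with algebraic multiplicities) are λ = 2 with multiplicity 2, λ = 5 with multiplicity 2.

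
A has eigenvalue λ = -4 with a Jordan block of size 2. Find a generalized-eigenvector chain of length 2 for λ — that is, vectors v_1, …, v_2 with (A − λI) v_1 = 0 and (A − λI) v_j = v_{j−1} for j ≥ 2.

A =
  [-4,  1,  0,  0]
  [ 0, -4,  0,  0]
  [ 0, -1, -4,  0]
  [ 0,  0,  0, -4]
A Jordan chain for λ = -4 of length 2:
v_1 = (1, 0, -1, 0)ᵀ
v_2 = (0, 1, 0, 0)ᵀ

Let N = A − (-4)·I. We want v_2 with N^2 v_2 = 0 but N^1 v_2 ≠ 0; then v_{j-1} := N · v_j for j = 2, …, 2.

Pick v_2 = (0, 1, 0, 0)ᵀ.
Then v_1 = N · v_2 = (1, 0, -1, 0)ᵀ.

Sanity check: (A − (-4)·I) v_1 = (0, 0, 0, 0)ᵀ = 0. ✓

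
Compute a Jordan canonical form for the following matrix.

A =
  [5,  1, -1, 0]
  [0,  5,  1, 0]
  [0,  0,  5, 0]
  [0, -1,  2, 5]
J_3(5) ⊕ J_1(5)

The characteristic polynomial is
  det(x·I − A) = x^4 - 20*x^3 + 150*x^2 - 500*x + 625 = (x - 5)^4

Eigenvalues and multiplicities (the geometric multiplicity of λ is n − rank(A − λI), which equals the number of Jordan blocks for λ):
  λ = 5: algebraic multiplicity = 4, geometric multiplicity = 2

Determining the block sizes for each eigenvalue:
  λ = 5: with am = 4 and gm = 2, the partition is not yet determined (e.g. several partitions of 4 into 2 parts exist). Let N = A − (5)·I. Computing rank(N^1) = 2, rank(N^2) = 1, rank(N^3) = 0; the number of blocks of size ≥ j is rank(N^{j−1}) − rank(N^j), giving [2, 1, 1]. So we have 1 block(s) of size 3, 1 block(s) of size 1 → block sizes [3, 1]

Assembling the blocks gives a Jordan form
J =
  [5, 1, 0, 0]
  [0, 5, 1, 0]
  [0, 0, 5, 0]
  [0, 0, 0, 5]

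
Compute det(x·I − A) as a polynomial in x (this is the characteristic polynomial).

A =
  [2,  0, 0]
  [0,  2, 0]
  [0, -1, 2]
x^3 - 6*x^2 + 12*x - 8

Expanding det(x·I − A) (e.g. by cofactor expansion or by noting that A is similar to its Jordan form J, which has the same characteristic polynomial as A) gives
  χ_A(x) = x^3 - 6*x^2 + 12*x - 8
which factors as (x - 2)^3. The eigenvalues (with algebraic multiplicities) are λ = 2 with multiplicity 3.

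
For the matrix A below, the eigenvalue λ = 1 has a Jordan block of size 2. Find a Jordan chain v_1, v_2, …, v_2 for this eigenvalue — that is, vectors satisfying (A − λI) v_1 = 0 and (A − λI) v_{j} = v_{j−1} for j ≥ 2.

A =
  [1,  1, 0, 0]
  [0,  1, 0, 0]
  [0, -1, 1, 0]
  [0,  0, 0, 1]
A Jordan chain for λ = 1 of length 2:
v_1 = (1, 0, -1, 0)ᵀ
v_2 = (0, 1, 0, 0)ᵀ

Let N = A − (1)·I. We want v_2 with N^2 v_2 = 0 but N^1 v_2 ≠ 0; then v_{j-1} := N · v_j for j = 2, …, 2.

Pick v_2 = (0, 1, 0, 0)ᵀ.
Then v_1 = N · v_2 = (1, 0, -1, 0)ᵀ.

Sanity check: (A − (1)·I) v_1 = (0, 0, 0, 0)ᵀ = 0. ✓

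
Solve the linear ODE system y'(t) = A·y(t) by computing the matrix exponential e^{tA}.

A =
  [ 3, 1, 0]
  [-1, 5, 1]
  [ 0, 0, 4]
e^{tA} =
  [-t*exp(4*t) + exp(4*t), t*exp(4*t), t^2*exp(4*t)/2]
  [-t*exp(4*t), t*exp(4*t) + exp(4*t), t^2*exp(4*t)/2 + t*exp(4*t)]
  [0, 0, exp(4*t)]

Strategy: write A = P · J · P⁻¹ where J is a Jordan canonical form, so e^{tA} = P · e^{tJ} · P⁻¹, and e^{tJ} can be computed block-by-block.

A has Jordan form
J =
  [4, 1, 0]
  [0, 4, 1]
  [0, 0, 4]
(up to reordering of blocks).

Per-block formulas:
  For a 3×3 Jordan block J_3(4): exp(t · J_3(4)) = e^(4t)·(I + t·N + (t^2/2)·N^2), where N is the 3×3 nilpotent shift.

After assembling e^{tJ} and conjugating by P, we get:

e^{tA} =
  [-t*exp(4*t) + exp(4*t), t*exp(4*t), t^2*exp(4*t)/2]
  [-t*exp(4*t), t*exp(4*t) + exp(4*t), t^2*exp(4*t)/2 + t*exp(4*t)]
  [0, 0, exp(4*t)]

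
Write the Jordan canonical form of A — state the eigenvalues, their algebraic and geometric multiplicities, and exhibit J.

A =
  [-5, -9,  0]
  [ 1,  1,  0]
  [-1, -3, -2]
J_2(-2) ⊕ J_1(-2)

The characteristic polynomial is
  det(x·I − A) = x^3 + 6*x^2 + 12*x + 8 = (x + 2)^3

Eigenvalues and multiplicities (the geometric multiplicity of λ is n − rank(A − λI), which equals the number of Jordan blocks for λ):
  λ = -2: algebraic multiplicity = 3, geometric multiplicity = 2

Determining the block sizes for each eigenvalue:
  λ = -2: 2 blocks summing to 3 forces exactly one block of size 2 and the rest size 1 → block sizes [2, 1]

Assembling the blocks gives a Jordan form
J =
  [-2,  1,  0]
  [ 0, -2,  0]
  [ 0,  0, -2]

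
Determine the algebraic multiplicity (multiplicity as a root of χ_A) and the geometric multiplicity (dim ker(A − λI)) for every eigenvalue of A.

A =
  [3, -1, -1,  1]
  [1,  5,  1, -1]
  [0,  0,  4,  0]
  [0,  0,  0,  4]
λ = 4: alg = 4, geom = 3

Step 1 — factor the characteristic polynomial to read off the algebraic multiplicities:
  χ_A(x) = (x - 4)^4

Step 2 — compute geometric multiplicities via the rank-nullity identity g(λ) = n − rank(A − λI):
  rank(A − (4)·I) = 1, so dim ker(A − (4)·I) = n − 1 = 3

Summary:
  λ = 4: algebraic multiplicity = 4, geometric multiplicity = 3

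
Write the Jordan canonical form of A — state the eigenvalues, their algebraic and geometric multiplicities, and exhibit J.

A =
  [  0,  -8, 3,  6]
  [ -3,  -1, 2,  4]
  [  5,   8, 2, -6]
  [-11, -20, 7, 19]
J_3(5) ⊕ J_1(5)

The characteristic polynomial is
  det(x·I − A) = x^4 - 20*x^3 + 150*x^2 - 500*x + 625 = (x - 5)^4

Eigenvalues and multiplicities (the geometric multiplicity of λ is n − rank(A − λI), which equals the number of Jordan blocks for λ):
  λ = 5: algebraic multiplicity = 4, geometric multiplicity = 2

Determining the block sizes for each eigenvalue:
  λ = 5: with am = 4 and gm = 2, the partition is not yet determined (e.g. several partitions of 4 into 2 parts exist). Let N = A − (5)·I. Computing rank(N^1) = 2, rank(N^2) = 1, rank(N^3) = 0; the number of blocks of size ≥ j is rank(N^{j−1}) − rank(N^j), giving [2, 1, 1]. So we have 1 block(s) of size 3, 1 block(s) of size 1 → block sizes [3, 1]

Assembling the blocks gives a Jordan form
J =
  [5, 1, 0, 0]
  [0, 5, 1, 0]
  [0, 0, 5, 0]
  [0, 0, 0, 5]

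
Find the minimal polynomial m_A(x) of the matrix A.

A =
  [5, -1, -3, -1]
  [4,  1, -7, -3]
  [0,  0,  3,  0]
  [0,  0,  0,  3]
x^3 - 9*x^2 + 27*x - 27

The characteristic polynomial is χ_A(x) = (x - 3)^4, so the eigenvalues are known. The minimal polynomial is
  m_A(x) = Π_λ (x − λ)^{k_λ}
where k_λ is the size of the *largest* Jordan block for λ (equivalently, the smallest k with (A − λI)^k v = 0 for every generalised eigenvector v of λ).

  λ = 3: largest Jordan block has size 3, contributing (x − 3)^3

So m_A(x) = (x - 3)^3 = x^3 - 9*x^2 + 27*x - 27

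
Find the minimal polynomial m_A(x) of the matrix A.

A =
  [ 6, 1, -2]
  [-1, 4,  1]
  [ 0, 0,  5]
x^3 - 15*x^2 + 75*x - 125

The characteristic polynomial is χ_A(x) = (x - 5)^3, so the eigenvalues are known. The minimal polynomial is
  m_A(x) = Π_λ (x − λ)^{k_λ}
where k_λ is the size of the *largest* Jordan block for λ (equivalently, the smallest k with (A − λI)^k v = 0 for every generalised eigenvector v of λ).

  λ = 5: largest Jordan block has size 3, contributing (x − 5)^3

So m_A(x) = (x - 5)^3 = x^3 - 15*x^2 + 75*x - 125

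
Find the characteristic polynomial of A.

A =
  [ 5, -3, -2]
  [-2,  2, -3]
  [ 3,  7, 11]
x^3 - 18*x^2 + 108*x - 216

Expanding det(x·I − A) (e.g. by cofactor expansion or by noting that A is similar to its Jordan form J, which has the same characteristic polynomial as A) gives
  χ_A(x) = x^3 - 18*x^2 + 108*x - 216
which factors as (x - 6)^3. The eigenvalues (with algebraic multiplicities) are λ = 6 with multiplicity 3.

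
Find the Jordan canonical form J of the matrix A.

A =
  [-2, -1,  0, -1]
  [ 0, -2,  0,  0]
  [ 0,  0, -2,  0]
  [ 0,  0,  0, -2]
J_2(-2) ⊕ J_1(-2) ⊕ J_1(-2)

The characteristic polynomial is
  det(x·I − A) = x^4 + 8*x^3 + 24*x^2 + 32*x + 16 = (x + 2)^4

Eigenvalues and multiplicities (the geometric multiplicity of λ is n − rank(A − λI), which equals the number of Jordan blocks for λ):
  λ = -2: algebraic multiplicity = 4, geometric multiplicity = 3

Determining the block sizes for each eigenvalue:
  λ = -2: 3 blocks summing to 4 forces exactly one block of size 2 and the rest size 1 → block sizes [2, 1, 1]

Assembling the blocks gives a Jordan form
J =
  [-2,  1,  0,  0]
  [ 0, -2,  0,  0]
  [ 0,  0, -2,  0]
  [ 0,  0,  0, -2]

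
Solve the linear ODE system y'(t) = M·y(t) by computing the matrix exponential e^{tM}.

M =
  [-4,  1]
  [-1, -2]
e^{tM} =
  [-t*exp(-3*t) + exp(-3*t), t*exp(-3*t)]
  [-t*exp(-3*t), t*exp(-3*t) + exp(-3*t)]

Strategy: write M = P · J · P⁻¹ where J is a Jordan canonical form, so e^{tM} = P · e^{tJ} · P⁻¹, and e^{tJ} can be computed block-by-block.

M has Jordan form
J =
  [-3,  1]
  [ 0, -3]
(up to reordering of blocks).

Per-block formulas:
  For a 2×2 Jordan block J_2(-3): exp(t · J_2(-3)) = e^(-3t)·(I + t·N), where N is the 2×2 nilpotent shift.

After assembling e^{tJ} and conjugating by P, we get:

e^{tM} =
  [-t*exp(-3*t) + exp(-3*t), t*exp(-3*t)]
  [-t*exp(-3*t), t*exp(-3*t) + exp(-3*t)]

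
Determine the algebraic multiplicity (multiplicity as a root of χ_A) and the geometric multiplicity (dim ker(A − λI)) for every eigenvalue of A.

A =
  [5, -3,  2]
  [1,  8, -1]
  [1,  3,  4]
λ = 5: alg = 1, geom = 1; λ = 6: alg = 2, geom = 1

Step 1 — factor the characteristic polynomial to read off the algebraic multiplicities:
  χ_A(x) = (x - 6)^2*(x - 5)

Step 2 — compute geometric multiplicities via the rank-nullity identity g(λ) = n − rank(A − λI):
  rank(A − (5)·I) = 2, so dim ker(A − (5)·I) = n − 2 = 1
  rank(A − (6)·I) = 2, so dim ker(A − (6)·I) = n − 2 = 1

Summary:
  λ = 5: algebraic multiplicity = 1, geometric multiplicity = 1
  λ = 6: algebraic multiplicity = 2, geometric multiplicity = 1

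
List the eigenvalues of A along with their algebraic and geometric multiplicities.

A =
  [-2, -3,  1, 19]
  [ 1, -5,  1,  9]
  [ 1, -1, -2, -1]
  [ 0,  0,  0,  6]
λ = -3: alg = 3, geom = 1; λ = 6: alg = 1, geom = 1

Step 1 — factor the characteristic polynomial to read off the algebraic multiplicities:
  χ_A(x) = (x - 6)*(x + 3)^3

Step 2 — compute geometric multiplicities via the rank-nullity identity g(λ) = n − rank(A − λI):
  rank(A − (-3)·I) = 3, so dim ker(A − (-3)·I) = n − 3 = 1
  rank(A − (6)·I) = 3, so dim ker(A − (6)·I) = n − 3 = 1

Summary:
  λ = -3: algebraic multiplicity = 3, geometric multiplicity = 1
  λ = 6: algebraic multiplicity = 1, geometric multiplicity = 1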